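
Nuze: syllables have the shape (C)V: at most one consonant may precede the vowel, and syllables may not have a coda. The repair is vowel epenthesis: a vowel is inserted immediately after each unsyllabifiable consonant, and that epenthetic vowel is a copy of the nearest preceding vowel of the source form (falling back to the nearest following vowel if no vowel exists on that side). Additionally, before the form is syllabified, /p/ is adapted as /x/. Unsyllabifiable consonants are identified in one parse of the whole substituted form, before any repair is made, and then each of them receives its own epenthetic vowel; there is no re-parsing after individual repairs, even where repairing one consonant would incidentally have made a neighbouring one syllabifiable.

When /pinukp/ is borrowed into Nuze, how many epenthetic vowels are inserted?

2

After substitution the input is /xinukx/.
The unsyllabifiable consonants are /k/, /x/; each receives one epenthetic vowel.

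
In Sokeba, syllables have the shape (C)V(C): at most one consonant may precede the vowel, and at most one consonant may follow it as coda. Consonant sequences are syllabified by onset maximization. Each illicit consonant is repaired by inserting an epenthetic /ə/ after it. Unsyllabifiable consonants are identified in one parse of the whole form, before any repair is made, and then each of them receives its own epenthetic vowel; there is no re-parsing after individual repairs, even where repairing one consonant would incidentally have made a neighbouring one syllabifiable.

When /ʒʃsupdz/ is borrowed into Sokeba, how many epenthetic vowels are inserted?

The unsyllabifiable consonants are /ʒ/, /ʃ/, /d/, /z/; each receives one epenthetic vowel.

4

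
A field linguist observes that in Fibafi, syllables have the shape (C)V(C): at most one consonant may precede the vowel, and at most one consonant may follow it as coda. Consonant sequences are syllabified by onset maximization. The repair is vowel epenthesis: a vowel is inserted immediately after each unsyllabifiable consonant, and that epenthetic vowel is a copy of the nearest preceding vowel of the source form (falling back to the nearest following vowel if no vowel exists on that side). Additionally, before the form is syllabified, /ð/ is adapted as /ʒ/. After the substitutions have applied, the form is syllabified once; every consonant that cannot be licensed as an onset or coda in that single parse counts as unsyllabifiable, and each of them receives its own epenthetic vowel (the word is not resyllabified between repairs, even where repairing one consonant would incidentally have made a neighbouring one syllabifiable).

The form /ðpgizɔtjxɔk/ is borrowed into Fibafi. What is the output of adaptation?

ʒipigizɔtjɔxɔk

Substitution: /ð/ → /ʒ/, giving /ʒpgizɔtjxɔk/.
The consonants /ʒ/, /p/, /j/ cannot be parsed into a legal (C)V(C) syllable (at most one coda consonant is licensed; onsets are limited to one consonant).
Inserting the epenthetic vowel yields /ʒ/ → /ʒi/, /p/ → /pi/, /j/ → /jɔ/.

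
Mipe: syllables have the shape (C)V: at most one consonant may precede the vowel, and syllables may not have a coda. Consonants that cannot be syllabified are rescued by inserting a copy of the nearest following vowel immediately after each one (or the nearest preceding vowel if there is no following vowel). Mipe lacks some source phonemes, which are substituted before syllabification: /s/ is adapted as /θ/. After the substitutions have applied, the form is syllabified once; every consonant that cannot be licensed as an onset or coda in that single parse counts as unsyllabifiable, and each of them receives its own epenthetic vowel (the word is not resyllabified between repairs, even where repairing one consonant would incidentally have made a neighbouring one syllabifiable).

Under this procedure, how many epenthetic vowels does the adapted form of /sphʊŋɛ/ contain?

2

After substitution the input is /θphʊŋɛ/.
The unsyllabifiable consonants are /θ/, /p/; each receives one epenthetic vowel.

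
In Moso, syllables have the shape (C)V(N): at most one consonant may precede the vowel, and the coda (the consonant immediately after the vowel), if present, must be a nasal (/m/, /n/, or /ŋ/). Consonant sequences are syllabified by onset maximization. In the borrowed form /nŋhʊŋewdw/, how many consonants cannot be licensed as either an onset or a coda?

5

Under (C)V(N), the unsyllabifiable consonants are /n/, /ŋ/, /w/, /d/, /w/ (only a nasal (/m/, /n/, or /ŋ/) is licensed in coda position; onsets are limited to one consonant).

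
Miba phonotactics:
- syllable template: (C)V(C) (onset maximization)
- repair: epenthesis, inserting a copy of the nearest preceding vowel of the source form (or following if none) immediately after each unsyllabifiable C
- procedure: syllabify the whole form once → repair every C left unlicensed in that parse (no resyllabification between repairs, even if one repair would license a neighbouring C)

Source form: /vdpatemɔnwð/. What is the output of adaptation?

Under (C)V(C), the unsyllabifiable consonants are /v/, /d/, /w/, /ð/ (at most one coda consonant is licensed; onsets are limited to one consonant).
Epenthesis after each stranded consonant: /v/ → /va/, /d/ → /da/, /w/ → /wɔ/, /ð/ → /ðɔ/.

vadapatemɔnwɔðɔ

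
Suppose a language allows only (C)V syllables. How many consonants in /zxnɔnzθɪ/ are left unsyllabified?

4

Under (C)V, the unsyllabifiable consonants are /z/, /x/, /n/, /z/ (no codas are permitted; onsets are limited to one consonant).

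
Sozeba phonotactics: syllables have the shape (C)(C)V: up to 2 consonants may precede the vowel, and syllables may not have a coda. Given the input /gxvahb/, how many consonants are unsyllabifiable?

3

Syllabifying with onset maximization leaves /g/, /h/, /b/ stranded (no codas are permitted; onsets may contain at most 2 consonants).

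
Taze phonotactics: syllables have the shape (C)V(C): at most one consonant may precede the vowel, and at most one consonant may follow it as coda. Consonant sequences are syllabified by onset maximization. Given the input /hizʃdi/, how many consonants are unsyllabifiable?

The consonants /ʃ/ cannot be parsed into a legal (C)V(C) syllable (at most one coda consonant is licensed; onsets are limited to one consonant).

1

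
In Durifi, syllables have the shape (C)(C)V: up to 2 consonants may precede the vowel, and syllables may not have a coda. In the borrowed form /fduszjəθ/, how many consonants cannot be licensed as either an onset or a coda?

Under (C)(C)V, the unsyllabifiable consonants are /s/, /θ/ (no codas are permitted; onsets may contain at most 2 consonants).

2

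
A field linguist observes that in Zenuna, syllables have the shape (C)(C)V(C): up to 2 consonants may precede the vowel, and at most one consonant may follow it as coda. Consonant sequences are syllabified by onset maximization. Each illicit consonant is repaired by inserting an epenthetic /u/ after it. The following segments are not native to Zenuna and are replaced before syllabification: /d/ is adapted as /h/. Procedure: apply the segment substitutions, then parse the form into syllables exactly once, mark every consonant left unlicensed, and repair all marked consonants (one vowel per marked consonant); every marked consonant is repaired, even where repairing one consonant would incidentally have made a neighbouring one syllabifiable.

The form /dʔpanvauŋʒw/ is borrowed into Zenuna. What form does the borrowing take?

huʔpanvauŋʒuwu

Substitution: /d/ → /h/, giving /hʔpanvauŋʒw/.
Syllabifying with onset maximization leaves /h/, /ʒ/, /w/ stranded (at most one coda consonant is licensed; onsets may contain at most 2 consonants).
Each unlicensed consonant becomes the onset of a new syllable: /h/ → /hu/, /ʒ/ → /ʒu/, /w/ → /wu/.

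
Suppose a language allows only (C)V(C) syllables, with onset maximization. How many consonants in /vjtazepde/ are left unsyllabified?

Syllabifying with onset maximization leaves /v/, /j/ stranded (at most one coda consonant is licensed; onsets are limited to one consonant).

2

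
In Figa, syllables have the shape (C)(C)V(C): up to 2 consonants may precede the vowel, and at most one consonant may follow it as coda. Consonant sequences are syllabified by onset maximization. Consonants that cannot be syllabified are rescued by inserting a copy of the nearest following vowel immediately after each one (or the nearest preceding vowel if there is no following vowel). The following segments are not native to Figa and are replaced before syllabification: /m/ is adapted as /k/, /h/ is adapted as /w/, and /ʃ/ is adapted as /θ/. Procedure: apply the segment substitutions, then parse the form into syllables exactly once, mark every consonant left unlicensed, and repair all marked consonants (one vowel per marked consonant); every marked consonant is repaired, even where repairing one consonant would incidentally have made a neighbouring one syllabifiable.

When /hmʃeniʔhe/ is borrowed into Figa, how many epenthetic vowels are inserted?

After substitution the input is /wkθeniʔwe/.
The unsyllabifiable consonants are /w/; each receives one epenthetic vowel.

1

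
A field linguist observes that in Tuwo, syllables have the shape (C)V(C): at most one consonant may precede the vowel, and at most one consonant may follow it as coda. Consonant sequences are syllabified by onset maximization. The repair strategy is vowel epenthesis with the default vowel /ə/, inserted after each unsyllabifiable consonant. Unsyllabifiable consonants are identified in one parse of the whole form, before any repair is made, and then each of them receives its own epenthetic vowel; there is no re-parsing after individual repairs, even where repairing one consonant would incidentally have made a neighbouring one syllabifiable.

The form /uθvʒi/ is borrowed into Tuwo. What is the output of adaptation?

Syllabifying with onset maximization leaves /v/ stranded (at most one coda consonant is licensed; onsets are limited to one consonant).
Each unlicensed consonant becomes the onset of a new syllable: /v/ → /və/.

uθvəʒi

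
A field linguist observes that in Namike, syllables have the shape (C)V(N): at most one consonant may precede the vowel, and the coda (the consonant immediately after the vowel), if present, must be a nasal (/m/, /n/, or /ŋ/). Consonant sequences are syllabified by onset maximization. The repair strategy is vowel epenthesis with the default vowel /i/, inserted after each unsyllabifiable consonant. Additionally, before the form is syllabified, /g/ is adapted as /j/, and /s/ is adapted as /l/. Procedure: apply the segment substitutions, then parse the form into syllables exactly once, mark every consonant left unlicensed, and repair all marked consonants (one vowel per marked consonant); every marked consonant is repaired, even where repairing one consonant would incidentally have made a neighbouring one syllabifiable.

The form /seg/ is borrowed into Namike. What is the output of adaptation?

Substitution: /s/ → /l/, /g/ → /j/, giving /lej/.
The consonants /j/ cannot be parsed into a legal (C)V(N) syllable (only a nasal (/m/, /n/, or /ŋ/) is licensed in coda position; onsets are limited to one consonant).
Each unlicensed consonant becomes the onset of a new syllable: /j/ → /ji/.

leji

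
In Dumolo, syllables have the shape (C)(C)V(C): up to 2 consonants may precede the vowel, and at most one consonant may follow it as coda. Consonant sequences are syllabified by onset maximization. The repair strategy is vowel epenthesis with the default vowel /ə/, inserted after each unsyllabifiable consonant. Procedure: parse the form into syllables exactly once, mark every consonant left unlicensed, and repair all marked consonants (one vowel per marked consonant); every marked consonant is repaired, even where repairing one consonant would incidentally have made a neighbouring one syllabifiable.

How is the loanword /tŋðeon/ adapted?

Under (C)(C)V(C), the unsyllabifiable consonants are /t/ (at most one coda consonant is licensed; onsets may contain at most 2 consonants).
Inserting the epenthetic vowel yields /t/ → /tə/.

təŋðeon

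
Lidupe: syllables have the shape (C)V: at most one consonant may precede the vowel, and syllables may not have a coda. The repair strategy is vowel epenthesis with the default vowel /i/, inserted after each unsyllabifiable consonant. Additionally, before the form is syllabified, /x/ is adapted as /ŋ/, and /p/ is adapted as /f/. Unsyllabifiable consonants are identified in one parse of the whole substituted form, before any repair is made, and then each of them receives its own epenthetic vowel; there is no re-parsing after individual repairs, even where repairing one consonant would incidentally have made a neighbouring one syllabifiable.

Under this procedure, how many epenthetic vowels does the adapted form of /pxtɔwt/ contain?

After substitution the input is /fŋtɔwt/.
The unsyllabifiable consonants are /f/, /ŋ/, /w/, /t/; each receives one epenthetic vowel.

4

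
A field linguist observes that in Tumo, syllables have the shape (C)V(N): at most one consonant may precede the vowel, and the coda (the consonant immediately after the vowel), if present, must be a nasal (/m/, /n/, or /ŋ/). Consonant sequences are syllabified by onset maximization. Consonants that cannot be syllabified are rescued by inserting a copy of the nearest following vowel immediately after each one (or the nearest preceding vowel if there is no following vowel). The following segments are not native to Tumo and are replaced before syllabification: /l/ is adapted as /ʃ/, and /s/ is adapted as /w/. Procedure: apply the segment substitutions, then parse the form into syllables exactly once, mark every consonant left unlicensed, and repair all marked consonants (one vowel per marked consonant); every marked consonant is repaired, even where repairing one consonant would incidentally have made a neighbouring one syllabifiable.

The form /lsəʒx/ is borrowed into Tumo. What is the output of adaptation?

Substitution: /l/ → /ʃ/, /s/ → /w/, giving /ʃwəʒx/.
Syllabifying with onset maximization leaves /ʃ/, /ʒ/, /x/ stranded (only a nasal (/m/, /n/, or /ŋ/) is licensed in coda position; onsets are limited to one consonant).
Each unlicensed consonant becomes the onset of a new syllable: /ʃ/ → /ʃə/, /ʒ/ → /ʒə/, /x/ → /xə/.

ʃəwəʒəxə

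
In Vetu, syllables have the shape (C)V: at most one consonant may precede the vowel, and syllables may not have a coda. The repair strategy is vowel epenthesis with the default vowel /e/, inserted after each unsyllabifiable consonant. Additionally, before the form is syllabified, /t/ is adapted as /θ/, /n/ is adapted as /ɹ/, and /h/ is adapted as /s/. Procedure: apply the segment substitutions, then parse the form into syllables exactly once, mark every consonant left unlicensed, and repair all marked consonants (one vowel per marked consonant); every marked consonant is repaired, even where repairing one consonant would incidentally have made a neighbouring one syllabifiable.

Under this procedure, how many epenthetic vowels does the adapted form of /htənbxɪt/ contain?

After substitution the input is /sθəɹbxɪθ/.
The unsyllabifiable consonants are /s/, /ɹ/, /b/, /θ/; each receives one epenthetic vowel.

4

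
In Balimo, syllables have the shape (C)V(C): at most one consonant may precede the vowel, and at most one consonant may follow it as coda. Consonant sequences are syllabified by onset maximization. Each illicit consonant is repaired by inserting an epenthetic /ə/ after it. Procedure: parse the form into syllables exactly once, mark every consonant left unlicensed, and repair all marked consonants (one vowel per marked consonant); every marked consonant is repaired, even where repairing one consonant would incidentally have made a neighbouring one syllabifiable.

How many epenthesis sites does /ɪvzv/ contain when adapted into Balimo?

The unsyllabifiable consonants are /z/, /v/; each receives one epenthetic vowel.

2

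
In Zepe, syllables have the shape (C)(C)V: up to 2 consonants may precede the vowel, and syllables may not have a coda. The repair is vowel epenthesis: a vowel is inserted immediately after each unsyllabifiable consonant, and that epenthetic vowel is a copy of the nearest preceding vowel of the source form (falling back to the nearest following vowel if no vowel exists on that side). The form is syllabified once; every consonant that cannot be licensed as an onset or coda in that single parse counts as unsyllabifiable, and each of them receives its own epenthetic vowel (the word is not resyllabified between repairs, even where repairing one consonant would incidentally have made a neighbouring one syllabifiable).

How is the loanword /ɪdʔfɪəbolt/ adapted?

ɪdɪʔfɪəboloto

The consonants /d/, /l/, /t/ cannot be parsed into a legal (C)(C)V syllable (no codas are permitted; onsets may contain at most 2 consonants).
Inserting the epenthetic vowel yields /d/ → /dɪ/, /l/ → /lo/, /t/ → /to/.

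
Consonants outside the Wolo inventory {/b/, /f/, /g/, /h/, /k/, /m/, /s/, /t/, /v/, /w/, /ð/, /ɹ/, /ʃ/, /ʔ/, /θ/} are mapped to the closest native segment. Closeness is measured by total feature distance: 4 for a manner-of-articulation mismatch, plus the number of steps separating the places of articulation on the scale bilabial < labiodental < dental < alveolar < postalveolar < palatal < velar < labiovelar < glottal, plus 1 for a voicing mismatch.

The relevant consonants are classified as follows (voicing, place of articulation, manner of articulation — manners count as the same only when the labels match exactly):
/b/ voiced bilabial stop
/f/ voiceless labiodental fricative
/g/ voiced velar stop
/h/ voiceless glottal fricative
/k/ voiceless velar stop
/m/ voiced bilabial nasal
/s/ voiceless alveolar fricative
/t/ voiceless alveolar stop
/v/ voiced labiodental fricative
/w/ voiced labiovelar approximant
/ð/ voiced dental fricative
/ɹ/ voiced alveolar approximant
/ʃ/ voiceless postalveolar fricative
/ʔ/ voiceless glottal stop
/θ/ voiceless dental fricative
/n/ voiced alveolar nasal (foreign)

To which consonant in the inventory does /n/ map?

m

/m/ is closest: same manner (nasal), place distance 3 (alveolar→bilabial), same voicing; total 3. Next closest is /ɹ/ at distance 4.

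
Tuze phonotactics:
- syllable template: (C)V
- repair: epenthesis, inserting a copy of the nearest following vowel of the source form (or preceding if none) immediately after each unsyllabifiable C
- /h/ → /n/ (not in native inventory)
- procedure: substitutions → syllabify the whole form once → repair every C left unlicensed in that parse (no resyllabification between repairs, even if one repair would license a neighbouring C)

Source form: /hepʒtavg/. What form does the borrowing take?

Substitution: /h/ → /n/, giving /nepʒtavg/.
Syllabifying with onset maximization leaves /p/, /ʒ/, /v/, /g/ stranded (no codas are permitted; onsets are limited to one consonant).
Each unlicensed consonant becomes the onset of a new syllable: /p/ → /pa/, /ʒ/ → /ʒa/, /v/ → /va/, /g/ → /ga/.

nepaʒatavaga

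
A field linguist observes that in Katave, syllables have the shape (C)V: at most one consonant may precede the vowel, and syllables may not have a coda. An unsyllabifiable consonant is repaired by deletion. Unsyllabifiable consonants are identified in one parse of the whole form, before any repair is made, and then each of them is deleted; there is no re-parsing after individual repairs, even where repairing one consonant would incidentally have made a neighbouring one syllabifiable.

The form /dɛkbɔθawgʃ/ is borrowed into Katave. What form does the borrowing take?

Syllabifying with onset maximization leaves /k/, /w/, /g/, /ʃ/ stranded (no codas are permitted; onsets are limited to one consonant).
Each unlicensed consonant is deleted: /k/, /w/, /g/, /ʃ/.

dɛbɔθa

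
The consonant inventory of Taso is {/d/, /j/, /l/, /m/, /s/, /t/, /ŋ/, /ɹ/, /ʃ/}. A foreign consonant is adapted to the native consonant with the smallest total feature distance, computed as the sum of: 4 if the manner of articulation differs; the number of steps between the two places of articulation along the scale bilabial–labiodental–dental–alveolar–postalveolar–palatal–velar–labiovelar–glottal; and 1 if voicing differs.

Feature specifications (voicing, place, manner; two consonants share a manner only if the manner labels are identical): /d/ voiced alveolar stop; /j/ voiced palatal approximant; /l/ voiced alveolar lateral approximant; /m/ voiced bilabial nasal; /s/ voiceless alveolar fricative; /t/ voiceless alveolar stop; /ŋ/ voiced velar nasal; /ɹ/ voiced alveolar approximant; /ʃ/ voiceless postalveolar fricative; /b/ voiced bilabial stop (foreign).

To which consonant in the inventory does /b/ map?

d

/d/ is closest: same manner (stop), place distance 3 (bilabial→alveolar), same voicing; total 3. Next closest is /m/ at distance 4.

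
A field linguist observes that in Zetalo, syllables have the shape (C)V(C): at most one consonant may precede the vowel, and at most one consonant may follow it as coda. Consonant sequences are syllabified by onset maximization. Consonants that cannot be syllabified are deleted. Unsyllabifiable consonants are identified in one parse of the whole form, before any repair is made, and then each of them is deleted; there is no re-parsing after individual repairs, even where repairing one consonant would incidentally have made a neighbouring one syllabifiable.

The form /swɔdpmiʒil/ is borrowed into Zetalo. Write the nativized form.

Syllabifying with onset maximization leaves /s/, /p/ stranded (at most one coda consonant is licensed; onsets are limited to one consonant).
Deleting the stranded consonants removes /s/, /p/.

wɔdmiʒil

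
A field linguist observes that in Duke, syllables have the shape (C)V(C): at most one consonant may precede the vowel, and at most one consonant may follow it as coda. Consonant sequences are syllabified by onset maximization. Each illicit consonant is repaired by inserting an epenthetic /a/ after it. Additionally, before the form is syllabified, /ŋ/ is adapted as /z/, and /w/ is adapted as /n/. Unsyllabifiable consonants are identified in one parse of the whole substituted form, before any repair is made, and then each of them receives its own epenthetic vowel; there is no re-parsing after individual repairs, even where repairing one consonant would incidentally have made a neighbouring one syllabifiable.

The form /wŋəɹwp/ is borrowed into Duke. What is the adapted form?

nazəɹnapa

Substitution: /w/ → /n/, /ŋ/ → /z/, giving /nzəɹnp/.
Syllabifying with onset maximization leaves /n/, /n/, /p/ stranded (at most one coda consonant is licensed; onsets are limited to one consonant).
Inserting the epenthetic vowel yields /n/ → /na/, /n/ → /na/, /p/ → /pa/.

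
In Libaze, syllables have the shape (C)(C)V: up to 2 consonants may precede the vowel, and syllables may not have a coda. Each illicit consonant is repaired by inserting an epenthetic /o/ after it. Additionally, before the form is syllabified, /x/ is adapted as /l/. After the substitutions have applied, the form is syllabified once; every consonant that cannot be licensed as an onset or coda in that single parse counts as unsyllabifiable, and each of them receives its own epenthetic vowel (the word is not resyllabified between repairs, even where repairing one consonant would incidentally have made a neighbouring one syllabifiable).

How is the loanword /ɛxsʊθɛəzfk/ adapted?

ɛlsʊθɛəzofoko

Substitution: /x/ → /l/, giving /ɛlsʊθɛəzfk/.
The consonants /z/, /f/, /k/ cannot be parsed into a legal (C)(C)V syllable (no codas are permitted; onsets may contain at most 2 consonants).
Each unlicensed consonant becomes the onset of a new syllable: /z/ → /zo/, /f/ → /fo/, /k/ → /ko/.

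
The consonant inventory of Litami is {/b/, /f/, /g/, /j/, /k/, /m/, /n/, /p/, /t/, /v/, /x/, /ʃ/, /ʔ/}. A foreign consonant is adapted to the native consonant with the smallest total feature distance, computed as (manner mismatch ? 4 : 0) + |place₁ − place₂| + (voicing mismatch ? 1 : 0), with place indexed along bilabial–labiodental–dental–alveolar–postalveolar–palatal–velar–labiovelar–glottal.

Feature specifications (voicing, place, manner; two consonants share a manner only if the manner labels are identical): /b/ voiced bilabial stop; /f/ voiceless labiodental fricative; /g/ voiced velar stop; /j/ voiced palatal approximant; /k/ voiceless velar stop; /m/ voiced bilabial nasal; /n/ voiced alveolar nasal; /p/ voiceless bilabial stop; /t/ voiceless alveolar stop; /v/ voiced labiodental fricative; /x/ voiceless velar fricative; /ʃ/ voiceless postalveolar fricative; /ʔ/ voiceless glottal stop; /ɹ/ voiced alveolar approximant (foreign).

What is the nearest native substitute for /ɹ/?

/j/ is closest: same manner (approximant), place distance 2 (alveolar→palatal), same voicing; total 2. Next closest is /n/ at distance 4.

j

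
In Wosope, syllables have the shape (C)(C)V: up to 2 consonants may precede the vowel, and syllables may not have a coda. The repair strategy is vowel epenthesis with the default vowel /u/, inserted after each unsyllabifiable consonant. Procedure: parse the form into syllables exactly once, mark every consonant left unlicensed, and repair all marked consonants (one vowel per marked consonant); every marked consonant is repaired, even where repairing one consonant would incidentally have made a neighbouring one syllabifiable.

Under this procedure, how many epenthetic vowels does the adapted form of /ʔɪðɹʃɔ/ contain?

The unsyllabifiable consonants are /ð/; each receives one epenthetic vowel.

1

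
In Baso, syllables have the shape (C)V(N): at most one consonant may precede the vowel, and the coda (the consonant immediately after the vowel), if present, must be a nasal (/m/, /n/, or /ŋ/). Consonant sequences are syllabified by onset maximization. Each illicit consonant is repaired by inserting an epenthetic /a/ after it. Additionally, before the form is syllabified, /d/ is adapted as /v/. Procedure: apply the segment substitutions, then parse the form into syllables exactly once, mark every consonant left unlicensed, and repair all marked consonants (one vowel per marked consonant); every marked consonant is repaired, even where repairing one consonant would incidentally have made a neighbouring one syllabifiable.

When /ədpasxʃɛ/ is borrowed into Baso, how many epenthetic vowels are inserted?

After substitution the input is /əvpasxʃɛ/.
The unsyllabifiable consonants are /v/, /s/, /x/; each receives one epenthetic vowel.

3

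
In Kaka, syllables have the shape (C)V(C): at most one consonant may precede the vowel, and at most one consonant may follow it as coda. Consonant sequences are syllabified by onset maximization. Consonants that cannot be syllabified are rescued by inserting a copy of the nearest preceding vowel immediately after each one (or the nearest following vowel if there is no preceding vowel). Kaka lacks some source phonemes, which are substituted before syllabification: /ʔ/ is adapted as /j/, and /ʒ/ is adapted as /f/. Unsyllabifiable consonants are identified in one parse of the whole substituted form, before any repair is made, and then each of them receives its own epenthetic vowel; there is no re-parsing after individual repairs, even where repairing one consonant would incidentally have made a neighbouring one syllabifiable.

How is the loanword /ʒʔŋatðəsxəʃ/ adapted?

fajaŋatðəsxəʃ

Substitution: /ʒ/ → /f/, /ʔ/ → /j/, giving /fjŋatðəsxəʃ/.
Syllabifying with onset maximization leaves /f/, /j/ stranded (at most one coda consonant is licensed; onsets are limited to one consonant).
Each unlicensed consonant becomes the onset of a new syllable: /f/ → /fa/, /j/ → /ja/.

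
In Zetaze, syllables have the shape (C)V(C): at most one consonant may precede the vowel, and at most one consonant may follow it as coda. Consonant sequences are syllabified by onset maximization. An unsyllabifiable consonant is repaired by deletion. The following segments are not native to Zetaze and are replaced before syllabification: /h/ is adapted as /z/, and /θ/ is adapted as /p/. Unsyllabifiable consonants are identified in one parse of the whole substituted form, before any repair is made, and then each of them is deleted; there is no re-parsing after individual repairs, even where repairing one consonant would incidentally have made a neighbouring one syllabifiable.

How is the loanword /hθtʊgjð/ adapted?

Substitution: /h/ → /z/, /θ/ → /p/, giving /zptʊgjð/.
Syllabifying with onset maximization leaves /z/, /p/, /j/, /ð/ stranded (at most one coda consonant is licensed; onsets are limited to one consonant).
Deleting the stranded consonants removes /z/, /p/, /j/, /ð/.

tʊg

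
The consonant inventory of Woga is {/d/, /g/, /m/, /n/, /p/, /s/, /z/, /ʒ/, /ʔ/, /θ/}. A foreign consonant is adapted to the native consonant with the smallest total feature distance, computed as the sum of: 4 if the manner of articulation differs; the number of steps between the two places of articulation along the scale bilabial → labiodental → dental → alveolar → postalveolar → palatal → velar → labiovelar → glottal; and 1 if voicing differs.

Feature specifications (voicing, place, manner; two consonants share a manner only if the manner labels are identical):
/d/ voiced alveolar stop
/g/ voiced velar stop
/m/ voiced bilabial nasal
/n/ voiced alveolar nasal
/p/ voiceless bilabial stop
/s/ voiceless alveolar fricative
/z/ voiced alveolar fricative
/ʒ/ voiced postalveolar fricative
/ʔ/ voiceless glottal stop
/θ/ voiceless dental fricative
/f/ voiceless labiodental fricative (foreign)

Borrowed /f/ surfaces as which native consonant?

/θ/ is closest: same manner (fricative), place distance 1 (labiodental→dental), same voicing; total 1. Next closest is /s/ at distance 2.

θ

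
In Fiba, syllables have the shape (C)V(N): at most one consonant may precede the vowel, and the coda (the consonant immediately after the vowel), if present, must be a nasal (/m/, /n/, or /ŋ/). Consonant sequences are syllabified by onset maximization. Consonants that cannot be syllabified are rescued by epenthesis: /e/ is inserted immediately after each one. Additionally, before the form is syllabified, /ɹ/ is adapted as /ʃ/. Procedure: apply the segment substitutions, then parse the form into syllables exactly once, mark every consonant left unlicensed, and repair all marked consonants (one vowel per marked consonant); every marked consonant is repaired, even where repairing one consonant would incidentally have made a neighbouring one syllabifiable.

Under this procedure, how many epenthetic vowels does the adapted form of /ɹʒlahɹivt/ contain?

After substitution the input is /ʃʒlahʃivt/.
The unsyllabifiable consonants are /ʃ/, /ʒ/, /h/, /v/, /t/; each receives one epenthetic vowel.

5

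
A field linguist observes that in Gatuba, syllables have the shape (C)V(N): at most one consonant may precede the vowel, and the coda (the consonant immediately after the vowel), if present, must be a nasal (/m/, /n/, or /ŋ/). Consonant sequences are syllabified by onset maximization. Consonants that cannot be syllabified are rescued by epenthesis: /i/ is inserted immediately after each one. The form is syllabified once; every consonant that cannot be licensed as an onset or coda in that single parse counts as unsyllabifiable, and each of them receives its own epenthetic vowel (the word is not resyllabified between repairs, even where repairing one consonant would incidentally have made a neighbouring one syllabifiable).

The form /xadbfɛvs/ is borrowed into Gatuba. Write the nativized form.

xadibifɛvisi

Syllabifying with onset maximization leaves /d/, /b/, /v/, /s/ stranded (only a nasal (/m/, /n/, or /ŋ/) is licensed in coda position; onsets are limited to one consonant).
Inserting the epenthetic vowel yields /d/ → /di/, /b/ → /bi/, /v/ → /vi/, /s/ → /si/.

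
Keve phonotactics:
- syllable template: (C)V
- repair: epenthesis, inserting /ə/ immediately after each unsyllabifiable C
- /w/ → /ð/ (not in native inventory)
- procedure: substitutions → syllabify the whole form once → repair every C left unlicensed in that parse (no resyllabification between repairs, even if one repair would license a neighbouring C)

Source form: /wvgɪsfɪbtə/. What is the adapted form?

ðəvəgɪsəfɪbətə

Substitution: /w/ → /ð/, giving /ðvgɪsfɪbtə/.
The consonants /ð/, /v/, /s/, /b/ cannot be parsed into a legal (C)V syllable (no codas are permitted; onsets are limited to one consonant).
Each unlicensed consonant becomes the onset of a new syllable: /ð/ → /ðə/, /v/ → /və/, /s/ → /sə/, /b/ → /bə/.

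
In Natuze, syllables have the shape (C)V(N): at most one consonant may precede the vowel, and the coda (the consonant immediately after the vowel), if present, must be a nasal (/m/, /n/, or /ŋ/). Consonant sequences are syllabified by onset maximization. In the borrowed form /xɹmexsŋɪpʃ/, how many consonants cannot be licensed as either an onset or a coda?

The consonants /x/, /ɹ/, /x/, /s/, /p/, /ʃ/ cannot be parsed into a legal (C)V(N) syllable (only a nasal (/m/, /n/, or /ŋ/) is licensed in coda position; onsets are limited to one consonant).

6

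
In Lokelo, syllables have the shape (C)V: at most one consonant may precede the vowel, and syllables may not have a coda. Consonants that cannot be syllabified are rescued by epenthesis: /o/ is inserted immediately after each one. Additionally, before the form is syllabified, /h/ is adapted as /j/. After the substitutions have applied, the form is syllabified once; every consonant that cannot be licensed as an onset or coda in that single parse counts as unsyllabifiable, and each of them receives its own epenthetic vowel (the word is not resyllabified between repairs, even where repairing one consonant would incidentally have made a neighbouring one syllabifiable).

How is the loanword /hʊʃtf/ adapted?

Substitution: /h/ → /j/, giving /jʊʃtf/.
Under (C)V, the unsyllabifiable consonants are /ʃ/, /t/, /f/ (no codas are permitted; onsets are limited to one consonant).
Epenthesis after each stranded consonant: /ʃ/ → /ʃo/, /t/ → /to/, /f/ → /fo/.

jʊʃotofo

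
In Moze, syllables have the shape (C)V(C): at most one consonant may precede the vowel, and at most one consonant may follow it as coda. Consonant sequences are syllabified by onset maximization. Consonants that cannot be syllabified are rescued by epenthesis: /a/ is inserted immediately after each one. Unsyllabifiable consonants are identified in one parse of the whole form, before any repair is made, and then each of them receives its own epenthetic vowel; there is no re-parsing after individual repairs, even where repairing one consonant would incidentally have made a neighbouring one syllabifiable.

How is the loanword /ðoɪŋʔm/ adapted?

Under (C)V(C), the unsyllabifiable consonants are /ʔ/, /m/ (at most one coda consonant is licensed; onsets are limited to one consonant).
Inserting the epenthetic vowel yields /ʔ/ → /ʔa/, /m/ → /ma/.

ðoɪŋʔama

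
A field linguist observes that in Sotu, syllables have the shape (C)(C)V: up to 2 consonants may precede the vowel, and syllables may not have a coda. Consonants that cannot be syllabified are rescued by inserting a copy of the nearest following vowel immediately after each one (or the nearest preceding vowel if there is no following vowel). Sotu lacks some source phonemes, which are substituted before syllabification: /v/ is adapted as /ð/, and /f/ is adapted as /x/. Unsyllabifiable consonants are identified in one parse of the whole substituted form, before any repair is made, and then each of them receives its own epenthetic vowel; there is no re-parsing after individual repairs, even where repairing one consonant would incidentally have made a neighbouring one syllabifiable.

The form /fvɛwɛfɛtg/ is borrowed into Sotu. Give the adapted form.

xðɛwɛxɛtɛgɛ

Substitution: /f/ → /x/, /v/ → /ð/, giving /xðɛwɛxɛtg/.
The consonants /t/, /g/ cannot be parsed into a legal (C)(C)V syllable (no codas are permitted; onsets may contain at most 2 consonants).
Inserting the epenthetic vowel yields /t/ → /tɛ/, /g/ → /gɛ/.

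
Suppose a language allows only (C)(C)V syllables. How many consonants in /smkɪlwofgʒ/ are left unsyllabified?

4

The consonants /s/, /f/, /g/, /ʒ/ cannot be parsed into a legal (C)(C)V syllable (no codas are permitted; onsets may contain at most 2 consonants).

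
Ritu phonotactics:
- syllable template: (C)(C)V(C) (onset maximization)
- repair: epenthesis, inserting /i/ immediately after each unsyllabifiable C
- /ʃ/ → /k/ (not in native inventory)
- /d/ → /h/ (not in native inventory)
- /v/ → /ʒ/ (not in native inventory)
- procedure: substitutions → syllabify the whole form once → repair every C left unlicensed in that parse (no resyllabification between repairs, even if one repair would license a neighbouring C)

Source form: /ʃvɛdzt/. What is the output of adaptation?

Substitution: /ʃ/ → /k/, /v/ → /ʒ/, /d/ → /h/, giving /kʒɛhzt/.
Under (C)(C)V(C), the unsyllabifiable consonants are /z/, /t/ (at most one coda consonant is licensed; onsets may contain at most 2 consonants).
Inserting the epenthetic vowel yields /z/ → /zi/, /t/ → /ti/.

kʒɛhziti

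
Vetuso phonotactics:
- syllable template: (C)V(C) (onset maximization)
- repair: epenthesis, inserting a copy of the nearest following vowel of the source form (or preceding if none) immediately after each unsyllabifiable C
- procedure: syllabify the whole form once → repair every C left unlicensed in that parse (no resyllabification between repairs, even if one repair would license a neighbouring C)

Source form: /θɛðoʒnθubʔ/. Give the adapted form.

θɛðoʒnuθubʔu

Under (C)V(C), the unsyllabifiable consonants are /n/, /ʔ/ (at most one coda consonant is licensed; onsets are limited to one consonant).
Each unlicensed consonant becomes the onset of a new syllable: /n/ → /nu/, /ʔ/ → /ʔu/.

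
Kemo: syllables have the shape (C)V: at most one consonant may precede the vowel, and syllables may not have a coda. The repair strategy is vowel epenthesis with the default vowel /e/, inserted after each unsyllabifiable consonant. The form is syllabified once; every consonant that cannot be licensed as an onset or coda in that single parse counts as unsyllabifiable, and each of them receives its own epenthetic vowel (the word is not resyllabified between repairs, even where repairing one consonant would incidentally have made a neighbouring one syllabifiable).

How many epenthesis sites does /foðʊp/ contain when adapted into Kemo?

1

The unsyllabifiable consonants are /p/; each receives one epenthetic vowel.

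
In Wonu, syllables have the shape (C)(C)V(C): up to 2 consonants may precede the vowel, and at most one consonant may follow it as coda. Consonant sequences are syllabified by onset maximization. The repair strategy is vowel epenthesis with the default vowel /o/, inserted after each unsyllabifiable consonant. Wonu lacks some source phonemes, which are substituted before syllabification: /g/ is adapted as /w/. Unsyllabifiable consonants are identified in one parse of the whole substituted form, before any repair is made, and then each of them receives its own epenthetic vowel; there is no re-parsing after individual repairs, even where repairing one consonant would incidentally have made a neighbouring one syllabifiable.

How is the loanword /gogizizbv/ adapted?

wowizizbovo

Substitution: /g/ → /w/, giving /wowizizbv/.
Syllabifying with onset maximization leaves /b/, /v/ stranded (at most one coda consonant is licensed; onsets may contain at most 2 consonants).
Epenthesis after each stranded consonant: /b/ → /bo/, /v/ → /vo/.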